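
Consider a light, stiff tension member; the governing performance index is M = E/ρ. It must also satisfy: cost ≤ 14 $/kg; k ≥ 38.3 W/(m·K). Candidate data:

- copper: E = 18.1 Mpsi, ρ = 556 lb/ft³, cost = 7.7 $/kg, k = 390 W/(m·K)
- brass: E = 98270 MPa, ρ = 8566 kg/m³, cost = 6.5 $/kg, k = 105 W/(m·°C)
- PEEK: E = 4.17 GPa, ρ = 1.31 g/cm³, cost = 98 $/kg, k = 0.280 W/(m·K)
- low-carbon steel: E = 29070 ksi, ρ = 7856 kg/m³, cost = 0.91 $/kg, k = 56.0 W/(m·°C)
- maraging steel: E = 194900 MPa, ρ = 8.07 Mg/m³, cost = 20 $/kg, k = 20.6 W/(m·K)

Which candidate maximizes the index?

low-carbon steel

Screen on constraints: cost ≤ 14 $/kg; k ≥ 38.3 W/(m·K). Survivors: copper, brass, low-carbon steel.
Putting every candidate on a common basis:
  copper: E = 124.8 GPa, ρ = 8906 kg/m³
  brass: E = 98.27 GPa, ρ = 8566 kg/m³
  low-carbon steel: E = 200.4 GPa, ρ = 7856 kg/m³
  low-carbon steel: M = 25.5 MN·m/kg
  copper: M = 14.0 MN·m/kg
  brass: M = 11.5 MN·m/kg
Highest index: low-carbon steel.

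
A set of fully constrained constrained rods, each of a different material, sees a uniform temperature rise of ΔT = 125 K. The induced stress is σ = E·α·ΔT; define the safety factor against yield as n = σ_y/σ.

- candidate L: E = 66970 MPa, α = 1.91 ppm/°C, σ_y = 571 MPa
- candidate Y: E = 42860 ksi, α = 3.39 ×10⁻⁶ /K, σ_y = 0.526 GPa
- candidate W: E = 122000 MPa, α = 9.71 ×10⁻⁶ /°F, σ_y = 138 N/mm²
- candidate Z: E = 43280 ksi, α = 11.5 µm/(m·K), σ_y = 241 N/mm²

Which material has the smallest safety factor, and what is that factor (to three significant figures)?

Per material, after unit conversion:
  candidate L: E = 66.97, α = 1.91, σ_y = 571.0 → σ = 16.0 MPa, n = 35.7
  candidate Y: E = 295.5, α = 3.39, σ_y = 526.0 → σ = 125 MPa, n = 4.20
  candidate W: E = 122.0, α = 17.5, σ_y = 138.0 → σ = 267 MPa, n = 0.518
  candidate Z: E = 298.4, α = 11.5, σ_y = 241.0 → σ = 429 MPa, n = 0.562
The minimum is candidate W at n = 0.518.

candidate W, n = 0.518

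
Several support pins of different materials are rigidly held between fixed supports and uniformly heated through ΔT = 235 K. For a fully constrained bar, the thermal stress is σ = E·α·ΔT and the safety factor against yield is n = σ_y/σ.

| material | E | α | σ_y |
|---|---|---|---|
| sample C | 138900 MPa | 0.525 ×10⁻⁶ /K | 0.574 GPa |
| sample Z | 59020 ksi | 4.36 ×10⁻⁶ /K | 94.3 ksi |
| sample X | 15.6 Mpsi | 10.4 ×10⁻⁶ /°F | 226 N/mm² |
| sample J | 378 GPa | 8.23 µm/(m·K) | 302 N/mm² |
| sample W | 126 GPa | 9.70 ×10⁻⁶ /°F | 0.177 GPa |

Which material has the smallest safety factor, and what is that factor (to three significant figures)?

sample W, n = 0.342

With everything in SI (GPa, ×10⁻⁶/K, MPa):
  sample C: E = 138.9, α = 0.525, σ_y = 574.0 → σ = 17.1 MPa, n = 33.5
  sample Z: E = 406.9, α = 4.36, σ_y = 650.2 → σ = 417 MPa, n = 1.56
  sample X: E = 107.6, α = 18.7, σ_y = 226.0 → σ = 473 MPa, n = 0.478
  sample J: E = 378.0, α = 8.23, σ_y = 302.0 → σ = 731 MPa, n = 0.413
  sample W: E = 126.0, α = 17.5, σ_y = 177.0 → σ = 517 MPa, n = 0.342
Sample W has the lowest safety factor, n = 0.342.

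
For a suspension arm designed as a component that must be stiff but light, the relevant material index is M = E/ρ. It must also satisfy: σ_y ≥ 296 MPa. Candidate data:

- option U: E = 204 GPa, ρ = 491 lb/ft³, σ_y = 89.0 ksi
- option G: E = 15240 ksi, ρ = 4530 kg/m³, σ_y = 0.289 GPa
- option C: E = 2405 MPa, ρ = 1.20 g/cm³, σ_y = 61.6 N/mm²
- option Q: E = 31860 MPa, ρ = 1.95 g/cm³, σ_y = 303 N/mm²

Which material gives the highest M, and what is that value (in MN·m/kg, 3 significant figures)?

Screen on constraints: σ_y ≥ 296 MPa. Survivors: option U, option Q.
Normalizing units and computing the index:
  option U: E = 204.0 GPa, ρ = 7865 kg/m³
  option Q: E = 31.86 GPa, ρ = 1950 kg/m³
  option U: M = 25.9 MN·m/kg
  option Q: M = 16.3 MN·m/kg
The maximum is for option U.

option U, M = 25.9 MN·m/kg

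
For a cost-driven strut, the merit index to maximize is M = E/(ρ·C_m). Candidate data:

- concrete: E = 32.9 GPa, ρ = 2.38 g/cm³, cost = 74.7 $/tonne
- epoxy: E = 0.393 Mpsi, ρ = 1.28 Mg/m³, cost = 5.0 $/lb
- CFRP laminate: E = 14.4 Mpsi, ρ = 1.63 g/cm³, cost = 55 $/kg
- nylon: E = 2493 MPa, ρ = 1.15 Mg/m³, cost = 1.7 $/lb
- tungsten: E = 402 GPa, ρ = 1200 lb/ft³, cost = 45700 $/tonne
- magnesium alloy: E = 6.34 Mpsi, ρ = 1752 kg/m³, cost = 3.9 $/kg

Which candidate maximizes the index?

concrete

Putting every candidate on a common basis:
  concrete: E = 32.90 GPa, ρ = 2380 kg/m³, cost = 0.07470 $/kg
  epoxy: E = 2.710 GPa, ρ = 1280 kg/m³, cost = 11.02 $/kg
  CFRP laminate: E = 99.28 GPa, ρ = 1630 kg/m³, cost = 55.00 $/kg
  nylon: E = 2.493 GPa, ρ = 1150 kg/m³, cost = 3.748 $/kg
  tungsten: E = 402.0 GPa, ρ = 19220 kg/m³, cost = 45.70 $/kg
  magnesium alloy: E = 43.71 GPa, ρ = 1752 kg/m³, cost = 3.900 $/kg
  concrete: M = 185 MN·m per $
  magnesium alloy: M = 6.40 MN·m per $
  CFRP laminate: M = 1.11 MN·m per $
  nylon: M = 0.578 MN·m per $
  tungsten: M = 0.458 MN·m per $
  epoxy: M = 0.192 MN·m per $
Highest index: concrete.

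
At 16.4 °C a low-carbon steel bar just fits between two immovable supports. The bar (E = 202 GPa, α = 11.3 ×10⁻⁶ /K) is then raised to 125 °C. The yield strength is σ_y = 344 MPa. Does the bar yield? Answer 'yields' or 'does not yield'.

does not yield

ΔT = 108.6 K. Constrained thermal stress σ = E·α·ΔT = 202.0×10³ MPa × 11.3×10⁻⁶ × 108.6 = 248 MPa (compressive).
Compare to σ_y = 344 MPa: σ < σ_y, so it does not yield.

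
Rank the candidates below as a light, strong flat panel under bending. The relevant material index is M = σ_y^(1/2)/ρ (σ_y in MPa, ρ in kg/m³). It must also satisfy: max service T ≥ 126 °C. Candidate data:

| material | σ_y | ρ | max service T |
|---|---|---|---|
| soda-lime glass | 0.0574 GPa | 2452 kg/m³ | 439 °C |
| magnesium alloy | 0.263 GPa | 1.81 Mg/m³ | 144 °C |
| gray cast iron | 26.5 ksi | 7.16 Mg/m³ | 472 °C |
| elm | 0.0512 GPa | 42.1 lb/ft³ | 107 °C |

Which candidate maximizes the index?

Screen on constraints: max service T ≥ 126 °C. Survivors: soda-lime glass, magnesium alloy, gray cast iron.
After converting to SI:
  soda-lime glass: σ_y = 57.40 MPa, ρ = 2452 kg/m³
  magnesium alloy: σ_y = 263.0 MPa, ρ = 1810 kg/m³
  gray cast iron: σ_y = 182.7 MPa, ρ = 7160 kg/m³
  magnesium alloy: M = 8.96×10⁻³
  soda-lime glass: M = 3.09×10⁻³
  gray cast iron: M = 1.89×10⁻³
The maximum is for magnesium alloy.

magnesium alloy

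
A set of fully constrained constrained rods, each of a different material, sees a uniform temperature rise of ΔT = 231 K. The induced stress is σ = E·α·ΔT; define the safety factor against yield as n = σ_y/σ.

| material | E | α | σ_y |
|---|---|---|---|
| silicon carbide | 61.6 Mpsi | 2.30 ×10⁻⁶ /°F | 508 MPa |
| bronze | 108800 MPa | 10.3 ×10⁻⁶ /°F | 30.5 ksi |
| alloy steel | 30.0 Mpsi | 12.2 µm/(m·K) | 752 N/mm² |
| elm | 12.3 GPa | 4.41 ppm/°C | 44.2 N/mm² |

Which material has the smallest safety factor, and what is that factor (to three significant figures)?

bronze, n = 0.451

In consistent units (E in GPa, α in ×10⁻⁶/K, σ_y in MPa):
  silicon carbide: E = 424.7, α = 4.14, σ_y = 508.0 → σ = 406 MPa, n = 1.25
  bronze: E = 108.8, α = 18.5, σ_y = 210.3 → σ = 466 MPa, n = 0.451
  alloy steel: E = 206.8, α = 12.2, σ_y = 752.0 → σ = 583 MPa, n = 1.29
  elm: E = 12.30, α = 4.41, σ_y = 44.20 → σ = 12.5 MPa, n = 3.53
Smallest n: bronze with n = 0.451.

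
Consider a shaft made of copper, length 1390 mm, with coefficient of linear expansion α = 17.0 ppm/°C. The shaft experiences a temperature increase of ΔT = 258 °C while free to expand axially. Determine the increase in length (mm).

ΔL = α·L₀·ΔT = 17.0×10⁻⁶ × 1390 mm × 258.0 K = 6.10 mm.

6.10 mm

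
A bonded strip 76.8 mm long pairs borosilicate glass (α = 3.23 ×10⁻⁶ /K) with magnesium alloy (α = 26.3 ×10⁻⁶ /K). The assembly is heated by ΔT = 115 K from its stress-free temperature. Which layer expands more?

magnesium alloy

α(borosilicate glass) = 3.23×10⁻⁶/K vs α(magnesium alloy) = 26.3×10⁻⁶/K.
Higher α expands more for the same ΔT: magnesium alloy.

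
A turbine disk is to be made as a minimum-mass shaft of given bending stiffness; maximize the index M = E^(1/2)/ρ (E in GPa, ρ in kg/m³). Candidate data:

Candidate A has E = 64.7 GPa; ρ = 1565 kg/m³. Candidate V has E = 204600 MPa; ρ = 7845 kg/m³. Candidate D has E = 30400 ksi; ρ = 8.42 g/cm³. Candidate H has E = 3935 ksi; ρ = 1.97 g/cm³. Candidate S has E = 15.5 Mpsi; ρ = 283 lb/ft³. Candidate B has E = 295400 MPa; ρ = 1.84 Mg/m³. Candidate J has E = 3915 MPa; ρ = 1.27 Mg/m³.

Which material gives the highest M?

candidate B

Convert each candidate to consistent units, then evaluate M:
  candidate A: E = 64.70 GPa, ρ = 1565 kg/m³
  candidate V: E = 204.6 GPa, ρ = 7845 kg/m³
  candidate D: E = 209.6 GPa, ρ = 8420 kg/m³
  candidate H: E = 27.13 GPa, ρ = 1970 kg/m³
  candidate S: E = 106.9 GPa, ρ = 4533 kg/m³
  candidate B: E = 295.4 GPa, ρ = 1840 kg/m³
  candidate J: E = 3.915 GPa, ρ = 1270 kg/m³
  candidate B: M = 9.34×10⁻³
  candidate A: M = 5.14×10⁻³
  candidate H: M = 2.64×10⁻³
  candidate S: M = 2.28×10⁻³
  candidate V: M = 1.82×10⁻³
  candidate D: M = 1.72×10⁻³
  candidate J: M = 1.56×10⁻³
Highest index: candidate B.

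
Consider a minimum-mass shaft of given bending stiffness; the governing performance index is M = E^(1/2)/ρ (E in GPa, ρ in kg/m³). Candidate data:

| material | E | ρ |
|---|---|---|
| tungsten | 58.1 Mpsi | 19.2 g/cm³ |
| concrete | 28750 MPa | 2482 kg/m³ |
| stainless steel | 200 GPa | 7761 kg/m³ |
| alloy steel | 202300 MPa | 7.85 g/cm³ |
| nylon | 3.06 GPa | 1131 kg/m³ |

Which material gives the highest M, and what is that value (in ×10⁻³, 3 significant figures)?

concrete, M = 2.16×10⁻³

Putting every candidate on a common basis:
  tungsten: E = 400.6 GPa, ρ = 19200 kg/m³
  concrete: E = 28.75 GPa, ρ = 2482 kg/m³
  stainless steel: E = 200.0 GPa, ρ = 7761 kg/m³
  alloy steel: E = 202.3 GPa, ρ = 7850 kg/m³
  nylon: E = 3.060 GPa, ρ = 1131 kg/m³
  concrete: M = 2.16×10⁻³
  stainless steel: M = 1.82×10⁻³
  alloy steel: M = 1.81×10⁻³
  nylon: M = 1.55×10⁻³
  tungsten: M = 1.04×10⁻³
Concrete ranks first.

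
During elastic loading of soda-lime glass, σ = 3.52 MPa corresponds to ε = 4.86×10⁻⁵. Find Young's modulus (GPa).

72.4 GPa

E = σ/ε = 3.52 MPa / 4.86×10⁻⁵ = 72430 MPa = 72.4 GPa.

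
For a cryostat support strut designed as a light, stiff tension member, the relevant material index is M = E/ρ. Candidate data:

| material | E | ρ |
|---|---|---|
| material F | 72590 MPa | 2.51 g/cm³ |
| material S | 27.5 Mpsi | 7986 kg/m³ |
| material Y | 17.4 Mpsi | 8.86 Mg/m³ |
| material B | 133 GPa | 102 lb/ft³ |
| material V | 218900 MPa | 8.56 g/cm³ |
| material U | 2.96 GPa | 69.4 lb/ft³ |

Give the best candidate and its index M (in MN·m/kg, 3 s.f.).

Putting every candidate on a common basis:
  material F: E = 72.59 GPa, ρ = 2510 kg/m³
  material S: E = 189.6 GPa, ρ = 7986 kg/m³
  material Y: E = 120.0 GPa, ρ = 8860 kg/m³
  material B: E = 133.0 GPa, ρ = 1634 kg/m³
  material V: E = 218.9 GPa, ρ = 8560 kg/m³
  material U: E = 2.960 GPa, ρ = 1112 kg/m³
  material B: M = 81.4 MN·m/kg
  material F: M = 28.9 MN·m/kg
  material V: M = 25.6 MN·m/kg
  material S: M = 23.7 MN·m/kg
  material Y: M = 13.5 MN·m/kg
  material U: M = 2.66 MN·m/kg
Highest index: material B.

material B, M = 81.4 MN·m/kg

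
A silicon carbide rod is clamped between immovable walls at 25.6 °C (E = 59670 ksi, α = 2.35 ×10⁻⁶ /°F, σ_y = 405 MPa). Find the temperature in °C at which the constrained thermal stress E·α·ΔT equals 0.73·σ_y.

E = 59670 ksi = 411.4 GPa.
α = 2.35×10⁻⁶/°F × 9/5 = 4.23×10⁻⁶/K.
E·α·ΔT = 295.6 MPa ⇒ ΔT = 295.6 / (411.4×10³ × 4.23×10⁻⁶) = 169.9 K.
T = 25.6 + 169.9 = 195.5 °C.

195 °C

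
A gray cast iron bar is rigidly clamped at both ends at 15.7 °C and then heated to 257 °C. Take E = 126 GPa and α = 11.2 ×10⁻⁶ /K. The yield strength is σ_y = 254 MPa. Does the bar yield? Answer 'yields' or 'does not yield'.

ΔT = 241.3 K. Constrained thermal stress σ = E·α·ΔT = 126.0×10³ MPa × 11.2×10⁻⁶ × 241.3 = 341 MPa (compressive).
Compare to σ_y = 254 MPa: σ ≥ σ_y, so it yields.

yields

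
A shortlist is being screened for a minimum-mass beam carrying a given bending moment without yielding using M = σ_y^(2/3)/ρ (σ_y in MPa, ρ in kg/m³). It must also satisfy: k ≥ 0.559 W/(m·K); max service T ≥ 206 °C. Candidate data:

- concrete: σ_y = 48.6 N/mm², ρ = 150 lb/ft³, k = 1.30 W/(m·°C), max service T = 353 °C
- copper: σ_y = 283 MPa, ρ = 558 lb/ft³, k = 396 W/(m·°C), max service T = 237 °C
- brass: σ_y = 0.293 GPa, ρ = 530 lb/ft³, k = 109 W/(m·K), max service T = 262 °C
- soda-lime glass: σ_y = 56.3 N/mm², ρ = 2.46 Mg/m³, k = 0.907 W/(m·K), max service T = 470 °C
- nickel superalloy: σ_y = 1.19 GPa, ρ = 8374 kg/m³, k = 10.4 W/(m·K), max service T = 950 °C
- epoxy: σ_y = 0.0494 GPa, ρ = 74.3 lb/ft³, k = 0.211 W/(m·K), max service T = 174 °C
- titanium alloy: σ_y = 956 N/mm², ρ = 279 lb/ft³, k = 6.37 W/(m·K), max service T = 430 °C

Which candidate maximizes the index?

titanium alloy

Screen on constraints: k ≥ 0.559 W/(m·K); max service T ≥ 206 °C. Survivors: concrete, copper, brass, soda-lime glass, nickel superalloy, titanium alloy.
After converting to SI:
  concrete: σ_y = 48.60 MPa, ρ = 2403 kg/m³
  copper: σ_y = 283.0 MPa, ρ = 8938 kg/m³
  brass: σ_y = 293.0 MPa, ρ = 8490 kg/m³
  soda-lime glass: σ_y = 56.30 MPa, ρ = 2460 kg/m³
  nickel superalloy: σ_y = 1190 MPa, ρ = 8374 kg/m³
  titanium alloy: σ_y = 956.0 MPa, ρ = 4469 kg/m³
  titanium alloy: M = 21.7×10⁻³
  nickel superalloy: M = 13.4×10⁻³
  soda-lime glass: M = 5.97×10⁻³
  concrete: M = 5.54×10⁻³
  brass: M = 5.20×10⁻³
  copper: M = 4.82×10⁻³
Titanium alloy has the largest M.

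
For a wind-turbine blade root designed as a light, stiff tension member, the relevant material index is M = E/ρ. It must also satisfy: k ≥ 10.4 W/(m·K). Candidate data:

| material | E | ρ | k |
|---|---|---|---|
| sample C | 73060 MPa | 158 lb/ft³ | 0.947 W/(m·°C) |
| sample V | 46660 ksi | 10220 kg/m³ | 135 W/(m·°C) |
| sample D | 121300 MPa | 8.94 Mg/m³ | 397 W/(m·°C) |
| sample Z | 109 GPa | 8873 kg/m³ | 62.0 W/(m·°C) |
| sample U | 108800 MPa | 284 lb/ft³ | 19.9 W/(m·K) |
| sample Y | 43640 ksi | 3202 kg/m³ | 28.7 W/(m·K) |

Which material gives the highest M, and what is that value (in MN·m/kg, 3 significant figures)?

Screen on constraints: k ≥ 10.4 W/(m·K). Survivors: sample V, sample D, sample Z, sample U, sample Y.
After converting to SI:
  sample V: E = 321.7 GPa, ρ = 10220 kg/m³
  sample D: E = 121.3 GPa, ρ = 8940 kg/m³
  sample Z: E = 109.0 GPa, ρ = 8873 kg/m³
  sample U: E = 108.8 GPa, ρ = 4549 kg/m³
  sample Y: E = 300.9 GPa, ρ = 3202 kg/m³
  sample Y: M = 94.0 MN·m/kg
  sample V: M = 31.5 MN·m/kg
  sample U: M = 23.9 MN·m/kg
  sample D: M = 13.6 MN·m/kg
  sample Z: M = 12.3 MN·m/kg
The maximum is for sample Y.

sample Y, M = 94.0 MN·m/kg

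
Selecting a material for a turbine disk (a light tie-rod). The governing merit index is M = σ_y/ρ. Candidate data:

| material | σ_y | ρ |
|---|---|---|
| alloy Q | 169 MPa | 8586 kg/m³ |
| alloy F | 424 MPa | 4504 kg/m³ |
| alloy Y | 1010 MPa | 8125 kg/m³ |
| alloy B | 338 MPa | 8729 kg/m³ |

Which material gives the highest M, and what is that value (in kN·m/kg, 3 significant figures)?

alloy Y, M = 124 kN·m/kg

Evaluate M for each candidate:
  alloy Y: M = 124 kN·m/kg
  alloy F: M = 94.1 kN·m/kg
  alloy B: M = 38.7 kN·m/kg
  alloy Q: M = 19.7 kN·m/kg
Alloy Y has the largest M.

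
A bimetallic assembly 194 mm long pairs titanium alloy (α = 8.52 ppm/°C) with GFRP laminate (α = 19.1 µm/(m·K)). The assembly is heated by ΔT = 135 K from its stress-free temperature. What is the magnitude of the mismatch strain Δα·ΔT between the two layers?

Δα = |8.52 − 19.1|×10⁻⁶/K = 10.6×10⁻⁶/K.
Mismatch strain = Δα·ΔT = 10.6×10⁻⁶ × 135.0 = 1.43×10⁻³.

1.43×10⁻³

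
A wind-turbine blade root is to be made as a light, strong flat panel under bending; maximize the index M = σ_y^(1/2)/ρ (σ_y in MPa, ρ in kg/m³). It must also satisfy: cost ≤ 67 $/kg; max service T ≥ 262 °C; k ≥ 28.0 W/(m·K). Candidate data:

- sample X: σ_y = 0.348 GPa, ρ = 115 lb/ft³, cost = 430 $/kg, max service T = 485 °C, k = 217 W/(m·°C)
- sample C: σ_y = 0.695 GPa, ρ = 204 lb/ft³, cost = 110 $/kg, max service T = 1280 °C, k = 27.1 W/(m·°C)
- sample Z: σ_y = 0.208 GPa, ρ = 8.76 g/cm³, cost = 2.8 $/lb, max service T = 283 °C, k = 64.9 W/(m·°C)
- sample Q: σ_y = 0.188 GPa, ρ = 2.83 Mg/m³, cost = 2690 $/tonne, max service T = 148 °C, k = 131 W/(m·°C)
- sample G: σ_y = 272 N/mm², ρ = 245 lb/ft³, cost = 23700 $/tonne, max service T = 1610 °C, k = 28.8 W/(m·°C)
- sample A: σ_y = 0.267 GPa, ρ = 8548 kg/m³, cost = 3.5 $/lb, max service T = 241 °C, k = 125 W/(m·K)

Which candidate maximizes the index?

sample G

Screen on constraints: cost ≤ 67 $/kg; max service T ≥ 262 °C; k ≥ 28.0 W/(m·K). Survivors: sample Z, sample G.
Putting every candidate on a common basis:
  sample Z: σ_y = 208.0 MPa, ρ = 8760 kg/m³
  sample G: σ_y = 272.0 MPa, ρ = 3925 kg/m³
  sample G: M = 4.20×10⁻³
  sample Z: M = 1.65×10⁻³
The maximum is for sample G.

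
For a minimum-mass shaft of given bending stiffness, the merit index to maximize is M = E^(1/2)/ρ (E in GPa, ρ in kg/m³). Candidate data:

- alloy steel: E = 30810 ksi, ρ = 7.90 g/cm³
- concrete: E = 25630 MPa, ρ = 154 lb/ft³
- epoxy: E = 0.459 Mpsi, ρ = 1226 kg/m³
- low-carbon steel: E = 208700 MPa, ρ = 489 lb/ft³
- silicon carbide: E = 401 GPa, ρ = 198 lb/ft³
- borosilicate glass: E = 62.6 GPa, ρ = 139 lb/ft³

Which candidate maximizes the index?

Normalizing units and computing the index:
  alloy steel: E = 212.4 GPa, ρ = 7900 kg/m³
  concrete: E = 25.63 GPa, ρ = 2467 kg/m³
  epoxy: E = 3.165 GPa, ρ = 1226 kg/m³
  low-carbon steel: E = 208.7 GPa, ρ = 7833 kg/m³
  silicon carbide: E = 401.0 GPa, ρ = 3172 kg/m³
  borosilicate glass: E = 62.60 GPa, ρ = 2227 kg/m³
  silicon carbide: M = 6.31×10⁻³
  borosilicate glass: M = 3.55×10⁻³
  concrete: M = 2.05×10⁻³
  alloy steel: M = 1.84×10⁻³
  low-carbon steel: M = 1.84×10⁻³
  epoxy: M = 1.45×10⁻³
The maximum is for silicon carbide.

silicon carbide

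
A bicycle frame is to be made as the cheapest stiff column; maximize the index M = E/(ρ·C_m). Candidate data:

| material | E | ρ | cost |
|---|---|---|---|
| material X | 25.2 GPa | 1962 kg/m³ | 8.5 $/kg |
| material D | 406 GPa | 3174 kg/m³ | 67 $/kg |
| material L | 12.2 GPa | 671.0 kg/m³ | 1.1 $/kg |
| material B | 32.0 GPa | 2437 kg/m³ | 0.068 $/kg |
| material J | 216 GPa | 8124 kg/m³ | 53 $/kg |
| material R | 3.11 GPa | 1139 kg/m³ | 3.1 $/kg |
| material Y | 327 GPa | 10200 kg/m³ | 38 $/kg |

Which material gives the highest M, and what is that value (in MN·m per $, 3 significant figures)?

Computing M directly (units already consistent):
  material B: M = 193 MN·m per $
  material L: M = 16.5 MN·m per $
  material D: M = 1.91 MN·m per $
  material X: M = 1.51 MN·m per $
  material R: M = 0.881 MN·m per $
  material Y: M = 0.844 MN·m per $
  material J: M = 0.502 MN·m per $
Highest index: material B.

material B, M = 193 MN·m per $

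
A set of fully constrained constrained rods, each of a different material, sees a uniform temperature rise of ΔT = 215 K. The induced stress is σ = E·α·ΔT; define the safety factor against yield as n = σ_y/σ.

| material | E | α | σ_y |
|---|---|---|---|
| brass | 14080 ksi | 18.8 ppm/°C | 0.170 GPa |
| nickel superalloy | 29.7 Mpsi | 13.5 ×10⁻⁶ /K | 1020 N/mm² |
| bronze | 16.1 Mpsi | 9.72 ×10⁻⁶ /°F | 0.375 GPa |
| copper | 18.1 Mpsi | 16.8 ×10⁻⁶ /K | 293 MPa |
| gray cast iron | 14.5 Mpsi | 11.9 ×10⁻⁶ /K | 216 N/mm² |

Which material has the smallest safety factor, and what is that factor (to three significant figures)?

Per material, after unit conversion:
  brass: E = 97.08, α = 18.8, σ_y = 170.0 → σ = 392 MPa, n = 0.433
  nickel superalloy: E = 204.8, α = 13.5, σ_y = 1020 → σ = 594 MPa, n = 1.72
  bronze: E = 111.0, α = 17.5, σ_y = 375.0 → σ = 418 MPa, n = 0.898
  copper: E = 124.8, α = 16.8, σ_y = 293.0 → σ = 451 MPa, n = 0.650
  gray cast iron: E = 99.97, α = 11.9, σ_y = 216.0 → σ = 256 MPa, n = 0.844
Smallest n: brass with n = 0.433.

brass, n = 0.433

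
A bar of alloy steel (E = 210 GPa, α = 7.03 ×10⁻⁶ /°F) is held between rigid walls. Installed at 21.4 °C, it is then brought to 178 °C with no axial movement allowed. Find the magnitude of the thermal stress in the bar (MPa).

416 MPa

α = 7.03×10⁻⁶/°F × 9/5 = 12.7×10⁻⁶/K.
ΔT = 156.6 K. Constrained thermal stress σ = E·α·ΔT = 210.0×10³ MPa × 12.7×10⁻⁶ × 156.6 = 416 MPa (compressive).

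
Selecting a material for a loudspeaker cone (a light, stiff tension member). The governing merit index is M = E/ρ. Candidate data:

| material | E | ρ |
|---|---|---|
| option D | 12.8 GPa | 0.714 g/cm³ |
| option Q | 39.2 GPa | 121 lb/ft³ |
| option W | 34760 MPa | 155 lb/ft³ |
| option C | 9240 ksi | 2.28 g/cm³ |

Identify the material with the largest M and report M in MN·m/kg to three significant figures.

option C, M = 27.9 MN·m/kg

Convert each candidate to consistent units, then evaluate M:
  option D: E = 12.80 GPa, ρ = 714.0 kg/m³
  option Q: E = 39.20 GPa, ρ = 1938 kg/m³
  option W: E = 34.76 GPa, ρ = 2483 kg/m³
  option C: E = 63.71 GPa, ρ = 2280 kg/m³
  option C: M = 27.9 MN·m/kg
  option Q: M = 20.2 MN·m/kg
  option D: M = 17.9 MN·m/kg
  option W: M = 14.0 MN·m/kg
The maximum is for option C.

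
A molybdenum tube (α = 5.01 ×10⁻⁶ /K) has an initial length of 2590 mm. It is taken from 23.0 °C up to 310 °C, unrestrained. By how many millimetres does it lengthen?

3.72 mm

ΔT = 310 − 23.0 = 287.0 K.
ΔL = α·L₀·ΔT = 5.01×10⁻⁶ × 2590 mm × 287.0 K = 3.72 mm.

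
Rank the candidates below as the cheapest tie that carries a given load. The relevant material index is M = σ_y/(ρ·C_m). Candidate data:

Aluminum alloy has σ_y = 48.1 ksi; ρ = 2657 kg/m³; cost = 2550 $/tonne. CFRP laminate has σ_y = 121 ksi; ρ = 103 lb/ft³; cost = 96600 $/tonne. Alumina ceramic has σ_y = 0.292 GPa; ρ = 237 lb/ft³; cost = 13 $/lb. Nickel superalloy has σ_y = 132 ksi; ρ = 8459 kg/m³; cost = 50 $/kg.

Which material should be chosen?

aluminum alloy

Convert each candidate to consistent units, then evaluate M:
  aluminum alloy: σ_y = 331.6 MPa, ρ = 2657 kg/m³, cost = 2.550 $/kg
  CFRP laminate: σ_y = 834.3 MPa, ρ = 1650 kg/m³, cost = 96.60 $/kg
  alumina ceramic: σ_y = 292.0 MPa, ρ = 3796 kg/m³, cost = 28.66 $/kg
  nickel superalloy: σ_y = 910.1 MPa, ρ = 8459 kg/m³, cost = 50.00 $/kg
  aluminum alloy: M = 48.9 kN·m per $
  CFRP laminate: M = 5.23 kN·m per $
  alumina ceramic: M = 2.68 kN·m per $
  nickel superalloy: M = 2.15 kN·m per $
Aluminum alloy has the largest M.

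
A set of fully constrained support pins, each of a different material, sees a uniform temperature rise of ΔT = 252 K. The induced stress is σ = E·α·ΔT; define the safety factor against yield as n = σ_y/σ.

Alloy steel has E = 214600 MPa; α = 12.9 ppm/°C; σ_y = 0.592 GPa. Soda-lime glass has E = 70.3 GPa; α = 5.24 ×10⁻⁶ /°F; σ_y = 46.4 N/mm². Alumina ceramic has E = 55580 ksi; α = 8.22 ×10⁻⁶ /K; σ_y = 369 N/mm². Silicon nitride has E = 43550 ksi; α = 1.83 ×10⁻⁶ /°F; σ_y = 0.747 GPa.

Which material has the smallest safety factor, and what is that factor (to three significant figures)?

With everything in SI (GPa, ×10⁻⁶/K, MPa):
  alloy steel: E = 214.6, α = 12.9, σ_y = 592.0 → σ = 698 MPa, n = 0.849
  soda-lime glass: E = 70.30, α = 9.43, σ_y = 46.40 → σ = 167 MPa, n = 0.278
  alumina ceramic: E = 383.2, α = 8.22, σ_y = 369.0 → σ = 794 MPa, n = 0.465
  silicon nitride: E = 300.3, α = 3.29, σ_y = 747.0 → σ = 249 MPa, n = 3.00
Soda-lime glass has the lowest safety factor, n = 0.278.

soda-lime glass, n = 0.278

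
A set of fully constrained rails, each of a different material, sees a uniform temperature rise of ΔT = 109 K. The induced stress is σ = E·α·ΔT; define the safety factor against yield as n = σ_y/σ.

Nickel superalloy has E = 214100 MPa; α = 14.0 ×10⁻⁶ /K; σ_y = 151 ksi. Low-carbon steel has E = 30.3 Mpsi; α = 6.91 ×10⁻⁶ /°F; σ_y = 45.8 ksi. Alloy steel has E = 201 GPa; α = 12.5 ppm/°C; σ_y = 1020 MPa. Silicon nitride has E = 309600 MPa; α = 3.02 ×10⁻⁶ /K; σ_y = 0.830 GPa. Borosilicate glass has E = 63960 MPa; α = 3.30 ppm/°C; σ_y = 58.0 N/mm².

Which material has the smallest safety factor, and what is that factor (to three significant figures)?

With everything in SI (GPa, ×10⁻⁶/K, MPa):
  nickel superalloy: E = 214.1, α = 14.0, σ_y = 1041 → σ = 327 MPa, n = 3.19
  low-carbon steel: E = 208.9, α = 12.4, σ_y = 315.8 → σ = 283 MPa, n = 1.11
  alloy steel: E = 201.0, α = 12.5, σ_y = 1020 → σ = 274 MPa, n = 3.72
  silicon nitride: E = 309.6, α = 3.02, σ_y = 830.0 → σ = 102 MPa, n = 8.14
  borosilicate glass: E = 63.96, α = 3.30, σ_y = 58.00 → σ = 23.0 MPa, n = 2.52
Smallest n: low-carbon steel with n = 1.11.

low-carbon steel, n = 1.11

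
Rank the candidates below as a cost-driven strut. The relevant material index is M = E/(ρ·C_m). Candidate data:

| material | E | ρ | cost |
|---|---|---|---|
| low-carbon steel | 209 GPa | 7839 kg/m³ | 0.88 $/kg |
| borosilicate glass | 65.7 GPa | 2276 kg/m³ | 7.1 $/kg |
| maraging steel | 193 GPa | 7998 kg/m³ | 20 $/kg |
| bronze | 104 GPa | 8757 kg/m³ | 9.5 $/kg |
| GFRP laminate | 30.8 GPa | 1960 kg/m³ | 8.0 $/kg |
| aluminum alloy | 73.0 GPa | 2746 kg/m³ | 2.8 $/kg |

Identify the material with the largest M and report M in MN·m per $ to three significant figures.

low-carbon steel, M = 30.3 MN·m per $

Per-candidate index values:
  low-carbon steel: M = 30.3 MN·m per $
  aluminum alloy: M = 9.49 MN·m per $
  borosilicate glass: M = 4.07 MN·m per $
  GFRP laminate: M = 1.96 MN·m per $
  bronze: M = 1.25 MN·m per $
  maraging steel: M = 1.21 MN·m per $
The maximum is for low-carbon steel.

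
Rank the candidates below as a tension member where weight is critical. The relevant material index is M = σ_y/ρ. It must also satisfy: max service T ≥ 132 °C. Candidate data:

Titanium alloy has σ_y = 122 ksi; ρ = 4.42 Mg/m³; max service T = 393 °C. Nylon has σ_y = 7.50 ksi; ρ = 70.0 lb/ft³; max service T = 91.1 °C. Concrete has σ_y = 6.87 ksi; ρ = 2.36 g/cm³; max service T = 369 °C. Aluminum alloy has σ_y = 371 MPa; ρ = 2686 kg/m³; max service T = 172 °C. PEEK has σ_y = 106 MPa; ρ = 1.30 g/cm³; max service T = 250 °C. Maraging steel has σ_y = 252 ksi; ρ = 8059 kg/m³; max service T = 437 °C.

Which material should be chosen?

Screen on constraints: max service T ≥ 132 °C. Survivors: titanium alloy, concrete, aluminum alloy, PEEK, maraging steel.
Putting every candidate on a common basis:
  titanium alloy: σ_y = 841.2 MPa, ρ = 4420 kg/m³
  concrete: σ_y = 47.37 MPa, ρ = 2360 kg/m³
  aluminum alloy: σ_y = 371.0 MPa, ρ = 2686 kg/m³
  PEEK: σ_y = 106.0 MPa, ρ = 1300 kg/m³
  maraging steel: σ_y = 1737 MPa, ρ = 8059 kg/m³
  maraging steel: M = 216 kN·m/kg
  titanium alloy: M = 190 kN·m/kg
  aluminum alloy: M = 138 kN·m/kg
  PEEK: M = 81.5 kN·m/kg
  concrete: M = 20.1 kN·m/kg
Highest index: maraging steel.

maraging steel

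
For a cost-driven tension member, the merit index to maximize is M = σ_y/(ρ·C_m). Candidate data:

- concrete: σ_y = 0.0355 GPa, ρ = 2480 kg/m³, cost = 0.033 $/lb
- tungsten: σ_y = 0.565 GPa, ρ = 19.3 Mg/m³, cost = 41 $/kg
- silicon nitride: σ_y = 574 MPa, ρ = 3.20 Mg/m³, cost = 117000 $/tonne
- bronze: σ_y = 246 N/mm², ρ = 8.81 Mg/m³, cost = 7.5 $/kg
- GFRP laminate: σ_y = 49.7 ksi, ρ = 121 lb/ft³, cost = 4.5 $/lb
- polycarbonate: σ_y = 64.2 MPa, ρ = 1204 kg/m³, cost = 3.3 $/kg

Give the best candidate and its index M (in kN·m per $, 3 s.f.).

After converting to SI:
  concrete: σ_y = 35.50 MPa, ρ = 2480 kg/m³, cost = 0.07275 $/kg
  tungsten: σ_y = 565.0 MPa, ρ = 19300 kg/m³, cost = 41.00 $/kg
  silicon nitride: σ_y = 574.0 MPa, ρ = 3200 kg/m³, cost = 117.0 $/kg
  bronze: σ_y = 246.0 MPa, ρ = 8810 kg/m³, cost = 7.500 $/kg
  GFRP laminate: σ_y = 342.7 MPa, ρ = 1938 kg/m³, cost = 9.921 $/kg
  polycarbonate: σ_y = 64.20 MPa, ρ = 1204 kg/m³, cost = 3.300 $/kg
  concrete: M = 197 kN·m per $
  GFRP laminate: M = 17.8 kN·m per $
  polycarbonate: M = 16.2 kN·m per $
  bronze: M = 3.72 kN·m per $
  silicon nitride: M = 1.53 kN·m per $
  tungsten: M = 0.714 kN·m per $
The maximum is for concrete.

concrete, M = 197 kN·m per $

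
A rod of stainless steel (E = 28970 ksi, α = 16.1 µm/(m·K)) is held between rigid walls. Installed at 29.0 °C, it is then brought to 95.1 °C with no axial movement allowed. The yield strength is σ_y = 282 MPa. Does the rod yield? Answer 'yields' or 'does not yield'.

does not yield

E = 28970 ksi = 199.7 GPa.
ΔT = 66.10 K. Constrained thermal stress σ = E·α·ΔT = 199.7×10³ MPa × 16.1×10⁻⁶ × 66.10 = 213 MPa (compressive).
Compare to σ_y = 282 MPa: σ < σ_y, so it does not yield.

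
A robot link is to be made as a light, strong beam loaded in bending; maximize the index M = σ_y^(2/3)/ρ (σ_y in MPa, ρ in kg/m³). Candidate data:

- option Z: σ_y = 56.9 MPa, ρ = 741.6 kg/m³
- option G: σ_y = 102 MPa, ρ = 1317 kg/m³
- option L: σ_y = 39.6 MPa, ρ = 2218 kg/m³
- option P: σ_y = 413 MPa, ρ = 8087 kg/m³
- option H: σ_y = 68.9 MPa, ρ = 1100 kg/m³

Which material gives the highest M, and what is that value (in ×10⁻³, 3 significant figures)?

Computing M directly (units already consistent):
  option Z: M = 19.9×10⁻³
  option G: M = 16.6×10⁻³
  option H: M = 15.3×10⁻³
  option P: M = 6.86×10⁻³
  option L: M = 5.24×10⁻³
The maximum is for option Z.

option Z, M = 19.9×10⁻³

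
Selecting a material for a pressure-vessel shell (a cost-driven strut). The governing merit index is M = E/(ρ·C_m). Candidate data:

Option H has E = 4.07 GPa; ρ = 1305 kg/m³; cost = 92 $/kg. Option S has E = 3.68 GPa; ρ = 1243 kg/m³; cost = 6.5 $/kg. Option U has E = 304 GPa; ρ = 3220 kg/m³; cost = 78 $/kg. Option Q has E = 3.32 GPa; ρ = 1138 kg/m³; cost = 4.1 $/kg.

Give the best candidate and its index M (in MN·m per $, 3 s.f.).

Per-candidate index values:
  option U: M = 1.21 MN·m per $
  option Q: M = 0.712 MN·m per $
  option S: M = 0.455 MN·m per $
  option H: M = 0.0339 MN·m per $
Option U ranks first.

option U, M = 1.21 MN·m per $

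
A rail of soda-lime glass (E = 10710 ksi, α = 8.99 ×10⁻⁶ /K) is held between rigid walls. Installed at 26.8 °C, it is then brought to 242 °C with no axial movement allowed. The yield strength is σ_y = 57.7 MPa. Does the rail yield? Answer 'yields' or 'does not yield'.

yields

E = 10710 ksi = 73.84 GPa.
ΔT = 215.2 K. Constrained thermal stress σ = E·α·ΔT = 73.84×10³ MPa × 8.99×10⁻⁶ × 215.2 = 143 MPa (compressive).
Compare to σ_y = 57.7 MPa: σ ≥ σ_y, so it yields.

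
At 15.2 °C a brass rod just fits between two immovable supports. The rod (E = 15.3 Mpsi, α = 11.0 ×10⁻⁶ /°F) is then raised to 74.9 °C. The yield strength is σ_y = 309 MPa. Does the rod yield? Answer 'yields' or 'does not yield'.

does not yield

E = 15.3 Mpsi = 105.5 GPa.
α = 11.0×10⁻⁶/°F × 9/5 = 19.8×10⁻⁶/K.
ΔT = 59.70 K. Constrained thermal stress σ = E·α·ΔT = 105.5×10³ MPa × 19.8×10⁻⁶ × 59.70 = 125 MPa (compressive).
Compare to σ_y = 309 MPa: σ < σ_y, so it does not yield.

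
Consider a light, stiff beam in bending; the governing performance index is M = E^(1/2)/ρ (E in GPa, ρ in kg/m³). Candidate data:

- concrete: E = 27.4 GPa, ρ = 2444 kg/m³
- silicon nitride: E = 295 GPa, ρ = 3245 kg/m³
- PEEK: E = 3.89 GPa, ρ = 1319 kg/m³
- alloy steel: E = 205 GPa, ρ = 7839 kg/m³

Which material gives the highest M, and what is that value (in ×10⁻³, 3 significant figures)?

silicon nitride, M = 5.29×10⁻³

Per-candidate index values:
  silicon nitride: M = 5.29×10⁻³
  concrete: M = 2.14×10⁻³
  alloy steel: M = 1.83×10⁻³
  PEEK: M = 1.50×10⁻³
Highest index: silicon nitride.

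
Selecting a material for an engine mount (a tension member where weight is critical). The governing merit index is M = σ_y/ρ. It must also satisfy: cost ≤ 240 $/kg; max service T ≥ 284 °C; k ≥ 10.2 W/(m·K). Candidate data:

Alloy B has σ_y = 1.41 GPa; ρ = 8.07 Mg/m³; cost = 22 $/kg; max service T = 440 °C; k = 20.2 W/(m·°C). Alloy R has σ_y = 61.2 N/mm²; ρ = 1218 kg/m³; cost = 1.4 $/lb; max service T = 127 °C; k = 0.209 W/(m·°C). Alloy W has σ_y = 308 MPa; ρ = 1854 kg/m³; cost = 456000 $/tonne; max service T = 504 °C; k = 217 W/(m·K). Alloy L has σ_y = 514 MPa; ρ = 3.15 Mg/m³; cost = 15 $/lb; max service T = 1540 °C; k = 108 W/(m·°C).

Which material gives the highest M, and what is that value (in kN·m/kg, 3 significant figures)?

alloy B, M = 175 kN·m/kg

Screen on constraints: cost ≤ 240 $/kg; max service T ≥ 284 °C; k ≥ 10.2 W/(m·K). Survivors: alloy B, alloy L.
Normalizing units and computing the index:
  alloy B: σ_y = 1410 MPa, ρ = 8070 kg/m³
  alloy L: σ_y = 514.0 MPa, ρ = 3150 kg/m³
  alloy B: M = 175 kN·m/kg
  alloy L: M = 163 kN·m/kg
The maximum is for alloy B.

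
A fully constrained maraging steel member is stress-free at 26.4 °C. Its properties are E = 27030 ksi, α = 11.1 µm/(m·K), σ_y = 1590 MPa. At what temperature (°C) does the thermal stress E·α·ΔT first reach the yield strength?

E = 27030 ksi = 186.4 GPa.
E·α·ΔT = 1590 MPa ⇒ ΔT = 1590 / (186.4×10³ × 11.1×10⁻⁶) = 768.6 K.
T = 26.4 + 768.6 = 795.0 °C.

795 °C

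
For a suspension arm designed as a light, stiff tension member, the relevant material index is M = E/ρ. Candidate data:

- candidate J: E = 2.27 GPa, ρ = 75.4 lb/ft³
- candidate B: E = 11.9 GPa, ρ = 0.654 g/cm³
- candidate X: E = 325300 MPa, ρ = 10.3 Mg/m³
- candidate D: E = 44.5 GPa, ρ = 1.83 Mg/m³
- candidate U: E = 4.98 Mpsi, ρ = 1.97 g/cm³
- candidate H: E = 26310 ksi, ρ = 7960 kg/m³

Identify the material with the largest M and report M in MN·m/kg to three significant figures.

candidate X, M = 31.6 MN·m/kg

Convert each candidate to consistent units, then evaluate M:
  candidate J: E = 2.270 GPa, ρ = 1208 kg/m³
  candidate B: E = 11.90 GPa, ρ = 654.0 kg/m³
  candidate X: E = 325.3 GPa, ρ = 10300 kg/m³
  candidate D: E = 44.50 GPa, ρ = 1830 kg/m³
  candidate U: E = 34.34 GPa, ρ = 1970 kg/m³
  candidate H: E = 181.4 GPa, ρ = 7960 kg/m³
  candidate X: M = 31.6 MN·m/kg
  candidate D: M = 24.3 MN·m/kg
  candidate H: M = 22.8 MN·m/kg
  candidate B: M = 18.2 MN·m/kg
  candidate U: M = 17.4 MN·m/kg
  candidate J: M = 1.88 MN·m/kg
The maximum is for candidate X.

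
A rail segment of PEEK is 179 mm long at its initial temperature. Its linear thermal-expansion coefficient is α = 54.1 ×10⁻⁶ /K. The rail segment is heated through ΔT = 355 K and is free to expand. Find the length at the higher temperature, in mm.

ΔL = α·L₀·ΔT = 54.1×10⁻⁶ × 179 mm × 355.0 K = 3.44 mm.
L = L₀ + ΔL = 179 + 3.44 = 182.44 mm.

182.44 mm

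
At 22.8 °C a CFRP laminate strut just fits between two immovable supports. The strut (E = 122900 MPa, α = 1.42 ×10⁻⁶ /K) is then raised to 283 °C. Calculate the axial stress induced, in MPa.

E = 122900 MPa = 122.9 GPa.
ΔT = 260.2 K. Constrained thermal stress σ = E·α·ΔT = 122.9×10³ MPa × 1.42×10⁻⁶ × 260.2 = 45.4 MPa (compressive).

45.4 MPa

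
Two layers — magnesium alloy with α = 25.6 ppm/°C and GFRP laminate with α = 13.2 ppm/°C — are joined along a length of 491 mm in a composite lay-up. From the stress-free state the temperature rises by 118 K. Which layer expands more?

α(magnesium alloy) = 25.6×10⁻⁶/K vs α(GFRP laminate) = 13.2×10⁻⁶/K.
Higher α expands more for the same ΔT: magnesium alloy.

magnesium alloy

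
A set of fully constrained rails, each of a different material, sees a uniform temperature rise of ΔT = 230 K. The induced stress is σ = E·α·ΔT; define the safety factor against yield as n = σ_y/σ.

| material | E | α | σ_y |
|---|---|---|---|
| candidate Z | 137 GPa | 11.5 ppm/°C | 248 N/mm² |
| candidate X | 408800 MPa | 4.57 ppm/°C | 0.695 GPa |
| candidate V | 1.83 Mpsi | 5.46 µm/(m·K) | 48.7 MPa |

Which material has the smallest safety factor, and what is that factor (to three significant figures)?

With everything in SI (GPa, ×10⁻⁶/K, MPa):
  candidate Z: E = 137.0, α = 11.5, σ_y = 248.0 → σ = 362 MPa, n = 0.684
  candidate X: E = 408.8, α = 4.57, σ_y = 695.0 → σ = 430 MPa, n = 1.62
  candidate V: E = 12.62, α = 5.46, σ_y = 48.70 → σ = 15.8 MPa, n = 3.07
Candidate Z has the lowest safety factor, n = 0.684.

candidate Z, n = 0.684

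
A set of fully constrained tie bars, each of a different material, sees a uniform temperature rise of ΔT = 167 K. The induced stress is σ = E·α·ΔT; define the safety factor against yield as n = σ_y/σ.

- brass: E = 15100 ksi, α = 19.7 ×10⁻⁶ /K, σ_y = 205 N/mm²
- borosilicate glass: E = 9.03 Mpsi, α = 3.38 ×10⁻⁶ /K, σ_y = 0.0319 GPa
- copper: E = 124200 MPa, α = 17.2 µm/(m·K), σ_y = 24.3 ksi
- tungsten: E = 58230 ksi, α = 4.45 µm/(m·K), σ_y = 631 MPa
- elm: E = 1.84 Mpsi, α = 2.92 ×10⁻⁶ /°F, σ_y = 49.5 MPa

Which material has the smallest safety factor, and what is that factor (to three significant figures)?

copper, n = 0.470

In consistent units (E in GPa, α in ×10⁻⁶/K, σ_y in MPa):
  brass: E = 104.1, α = 19.7, σ_y = 205.0 → σ = 343 MPa, n = 0.599
  borosilicate glass: E = 62.26, α = 3.38, σ_y = 31.90 → σ = 35.1 MPa, n = 0.908
  copper: E = 124.2, α = 17.2, σ_y = 167.5 → σ = 357 MPa, n = 0.470
  tungsten: E = 401.5, α = 4.45, σ_y = 631.0 → σ = 298 MPa, n = 2.11
  elm: E = 12.69, α = 5.26, σ_y = 49.50 → σ = 11.1 MPa, n = 4.45
Copper has the lowest safety factor, n = 0.470.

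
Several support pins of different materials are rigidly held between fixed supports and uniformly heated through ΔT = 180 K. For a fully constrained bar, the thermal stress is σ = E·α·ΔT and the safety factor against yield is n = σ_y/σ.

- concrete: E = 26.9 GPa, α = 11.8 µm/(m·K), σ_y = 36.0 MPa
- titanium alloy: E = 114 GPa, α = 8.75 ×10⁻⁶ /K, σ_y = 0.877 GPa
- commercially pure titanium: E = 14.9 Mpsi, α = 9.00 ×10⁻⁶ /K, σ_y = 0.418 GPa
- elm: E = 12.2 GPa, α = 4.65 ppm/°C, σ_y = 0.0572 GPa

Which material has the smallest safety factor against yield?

Per material, after unit conversion:
  concrete: E = 26.90, α = 11.8, σ_y = 36.00 → σ = 57.1 MPa, n = 0.630
  titanium alloy: E = 114.0, α = 8.75, σ_y = 877.0 → σ = 180 MPa, n = 4.88
  commercially pure titanium: E = 102.7, α = 9.00, σ_y = 418.0 → σ = 166 MPa, n = 2.51
  elm: E = 12.20, α = 4.65, σ_y = 57.20 → σ = 10.2 MPa, n = 5.60
The minimum is concrete at n = 0.630.

concrete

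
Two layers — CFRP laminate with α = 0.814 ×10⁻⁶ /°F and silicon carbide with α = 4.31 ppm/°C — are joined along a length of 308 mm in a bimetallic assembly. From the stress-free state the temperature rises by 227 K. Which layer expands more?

CFRP laminate: α = 0.814×10⁻⁶/°F × 9/5 = 1.47×10⁻⁶/K.
α(CFRP laminate) = 1.47×10⁻⁶/K vs α(silicon carbide) = 4.31×10⁻⁶/K.
Higher α expands more for the same ΔT: silicon carbide.

silicon carbide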